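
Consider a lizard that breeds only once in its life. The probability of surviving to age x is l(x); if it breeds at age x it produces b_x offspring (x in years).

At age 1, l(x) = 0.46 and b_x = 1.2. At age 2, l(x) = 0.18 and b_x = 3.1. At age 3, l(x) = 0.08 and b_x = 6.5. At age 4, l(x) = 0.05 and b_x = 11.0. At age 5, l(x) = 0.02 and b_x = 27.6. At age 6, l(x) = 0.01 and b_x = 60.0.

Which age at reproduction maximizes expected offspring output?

6

Expected offspring if breeding at age x = l(x) × b_x:
  age 1: 0.46 × 1.2 = 0.552
  age 2: 0.18 × 3.1 = 0.558
  age 3: 0.08 × 6.5 = 0.520
  age 4: 0.05 × 11.0 = 0.550
  age 5: 0.02 × 27.6 = 0.552
  age 6: 0.01 × 60.0 = 0.600
Maximum at age 6 (0.600).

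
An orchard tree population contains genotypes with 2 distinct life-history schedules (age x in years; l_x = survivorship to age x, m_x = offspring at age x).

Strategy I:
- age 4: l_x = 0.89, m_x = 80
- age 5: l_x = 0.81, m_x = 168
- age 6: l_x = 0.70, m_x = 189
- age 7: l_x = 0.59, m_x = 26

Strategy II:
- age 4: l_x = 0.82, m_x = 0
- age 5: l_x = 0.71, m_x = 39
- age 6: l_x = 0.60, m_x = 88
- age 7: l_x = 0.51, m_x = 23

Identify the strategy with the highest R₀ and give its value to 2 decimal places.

Strategy I: R₀ = 0.89×80 + 0.81×168 + 0.70×189 + 0.59×26 = 354.9200
Strategy II: R₀ = 0.82×0 + 0.71×39 + 0.60×88 + 0.51×23 = 92.2200
Highest R₀: strategy I with 354.9200.

354.92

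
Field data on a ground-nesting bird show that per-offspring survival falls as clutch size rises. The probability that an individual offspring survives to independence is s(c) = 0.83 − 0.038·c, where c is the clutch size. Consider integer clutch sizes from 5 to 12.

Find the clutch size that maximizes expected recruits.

Expected recruits = c × s(c):
  c=5: 5 × 0.640 = 3.200
  c=6: 6 × 0.602 = 3.612
  c=7: 7 × 0.564 = 3.948
  c=8: 8 × 0.526 = 4.208
  c=9: 9 × 0.488 = 4.392
  c=10: 10 × 0.450 = 4.500
  c=11: 11 × 0.412 = 4.532
  c=12: 12 × 0.374 = 4.488
Maximum at c = 11 (4.532 recruits).

11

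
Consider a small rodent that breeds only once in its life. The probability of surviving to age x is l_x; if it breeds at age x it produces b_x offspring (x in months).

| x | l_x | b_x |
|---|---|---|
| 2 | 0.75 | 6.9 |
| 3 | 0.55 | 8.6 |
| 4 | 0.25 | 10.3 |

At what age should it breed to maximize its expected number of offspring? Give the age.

Expected offspring if breeding at age x = l_x × b_x:
  age 2: 0.75 × 6.9 = 5.175
  age 3: 0.55 × 8.6 = 4.730
  age 4: 0.25 × 10.3 = 2.575
Maximum at age 2 (5.175).

2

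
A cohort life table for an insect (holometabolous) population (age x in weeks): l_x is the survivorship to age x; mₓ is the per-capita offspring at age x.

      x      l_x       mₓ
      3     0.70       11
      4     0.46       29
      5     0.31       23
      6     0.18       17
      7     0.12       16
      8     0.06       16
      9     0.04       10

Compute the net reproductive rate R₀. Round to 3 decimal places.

R₀ = Σ l_x mₓ:
  age 3: 0.70 × 11 = 7.7000
  age 4: 0.46 × 29 = 13.3400
  age 5: 0.31 × 23 = 7.1300
  age 6: 0.18 × 17 = 3.0600
  age 7: 0.12 × 16 = 1.9200
  age 8: 0.06 × 16 = 0.9600
  age 9: 0.04 × 10 = 0.4000
R₀ = 7.7000 + 13.3400 + 7.1300 + 3.0600 + 1.9200 + 0.9600 + 0.4000 = 34.5100

34.510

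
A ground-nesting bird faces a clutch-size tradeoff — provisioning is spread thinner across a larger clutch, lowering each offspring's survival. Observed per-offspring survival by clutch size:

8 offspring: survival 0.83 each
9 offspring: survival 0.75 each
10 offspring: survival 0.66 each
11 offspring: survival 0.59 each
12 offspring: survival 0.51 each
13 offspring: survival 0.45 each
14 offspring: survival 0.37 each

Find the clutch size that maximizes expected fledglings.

9

Expected fledglings = c × s(c):
  c=8: 8 × 0.83 = 6.640
  c=9: 9 × 0.75 = 6.750
  c=10: 10 × 0.66 = 6.600
  c=11: 11 × 0.59 = 6.490
  c=12: 12 × 0.51 = 6.120
  c=13: 13 × 0.45 = 5.850
  c=14: 14 × 0.37 = 5.180
Maximum at c = 9 (6.750 fledglings).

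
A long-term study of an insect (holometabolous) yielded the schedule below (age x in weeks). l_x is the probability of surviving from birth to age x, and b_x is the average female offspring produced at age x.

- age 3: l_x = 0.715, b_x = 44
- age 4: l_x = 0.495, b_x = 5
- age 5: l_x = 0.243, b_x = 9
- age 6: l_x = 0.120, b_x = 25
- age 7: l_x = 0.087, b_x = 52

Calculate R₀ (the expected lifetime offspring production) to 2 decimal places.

43.65

R₀ = Σ l_x b_x:
  age 3: 0.715 × 44 = 31.4600
  age 4: 0.495 × 5 = 2.4750
  age 5: 0.243 × 9 = 2.1870
  age 6: 0.120 × 25 = 3.0000
  age 7: 0.087 × 52 = 4.5240
R₀ = 31.4600 + 2.4750 + 2.1870 + 3.0000 + 4.5240 = 43.6460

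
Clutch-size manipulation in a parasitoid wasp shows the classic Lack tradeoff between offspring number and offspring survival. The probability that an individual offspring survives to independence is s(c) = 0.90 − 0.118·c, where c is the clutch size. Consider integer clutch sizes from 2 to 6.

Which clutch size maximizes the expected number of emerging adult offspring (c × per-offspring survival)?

Expected emerging adult offspring = c × s(c):
  c=2: 2 × 0.664 = 1.328
  c=3: 3 × 0.546 = 1.638
  c=4: 4 × 0.428 = 1.712
  c=5: 5 × 0.310 = 1.550
  c=6: 6 × 0.192 = 1.152
Maximum at c = 4 (1.712 emerging adult offspring).

4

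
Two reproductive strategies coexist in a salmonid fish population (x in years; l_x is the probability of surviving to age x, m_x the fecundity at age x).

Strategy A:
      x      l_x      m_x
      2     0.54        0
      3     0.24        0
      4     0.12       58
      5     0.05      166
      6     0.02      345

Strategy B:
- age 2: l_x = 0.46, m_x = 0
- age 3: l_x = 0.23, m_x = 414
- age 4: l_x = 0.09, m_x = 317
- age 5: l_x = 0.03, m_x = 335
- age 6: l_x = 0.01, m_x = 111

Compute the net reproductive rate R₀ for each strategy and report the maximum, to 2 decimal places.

Strategy A: R₀ = 0.54×0 + 0.24×0 + 0.12×58 + 0.05×166 + 0.02×345 = 22.1600
Strategy B: R₀ = 0.46×0 + 0.23×414 + 0.09×317 + 0.03×335 + 0.01×111 = 134.9100
Highest R₀: strategy B with 134.9100.

134.91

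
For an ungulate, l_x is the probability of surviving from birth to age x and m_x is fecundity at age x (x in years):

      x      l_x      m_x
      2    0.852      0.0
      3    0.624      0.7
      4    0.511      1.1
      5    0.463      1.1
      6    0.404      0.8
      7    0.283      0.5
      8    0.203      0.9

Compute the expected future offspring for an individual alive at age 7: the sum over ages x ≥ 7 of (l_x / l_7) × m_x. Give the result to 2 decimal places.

1.15

l_7 = 0.283. Conditional survival from age 7 to x is l_x / l_7.
  x=7: (0.283/0.283) × 0.5 = 0.5000
  x=8: (0.203/0.283) × 0.9 = 0.6456
Sum = 0.5000 + 0.6456 = 1.1456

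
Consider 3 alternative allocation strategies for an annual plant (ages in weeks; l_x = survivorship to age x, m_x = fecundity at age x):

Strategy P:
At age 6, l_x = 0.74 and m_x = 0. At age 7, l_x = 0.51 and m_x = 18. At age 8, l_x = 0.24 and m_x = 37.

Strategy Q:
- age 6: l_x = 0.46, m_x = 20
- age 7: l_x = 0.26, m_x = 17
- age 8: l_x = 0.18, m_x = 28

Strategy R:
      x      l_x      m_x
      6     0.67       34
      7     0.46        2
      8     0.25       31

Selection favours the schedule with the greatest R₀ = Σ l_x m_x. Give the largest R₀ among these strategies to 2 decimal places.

Strategy P: R₀ = 0.74×0 + 0.51×18 + 0.24×37 = 18.0600
Strategy Q: R₀ = 0.46×20 + 0.26×17 + 0.18×28 = 18.6600
Strategy R: R₀ = 0.67×34 + 0.46×2 + 0.25×31 = 31.4500
Highest R₀: strategy R with 31.4500.

31.45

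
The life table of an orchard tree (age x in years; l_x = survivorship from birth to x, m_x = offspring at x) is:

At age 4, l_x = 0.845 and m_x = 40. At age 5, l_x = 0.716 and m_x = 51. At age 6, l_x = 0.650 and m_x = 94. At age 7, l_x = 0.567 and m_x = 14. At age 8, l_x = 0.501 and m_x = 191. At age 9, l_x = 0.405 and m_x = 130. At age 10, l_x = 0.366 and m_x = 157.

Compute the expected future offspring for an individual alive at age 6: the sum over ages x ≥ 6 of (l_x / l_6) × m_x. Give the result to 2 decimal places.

422.83

l_6 = 0.650. Conditional survival from age 6 to x is l_x / l_6.
  x=6: (0.650/0.650) × 94 = 94.0000
  x=7: (0.567/0.650) × 14 = 12.2123
  x=8: (0.501/0.650) × 191 = 147.2169
  x=9: (0.405/0.650) × 130 = 81.0000
  x=10: (0.366/0.650) × 157 = 88.4031
Sum = 94.0000 + 12.2123 + 147.2169 + 81.0000 + 88.4031 = 422.8323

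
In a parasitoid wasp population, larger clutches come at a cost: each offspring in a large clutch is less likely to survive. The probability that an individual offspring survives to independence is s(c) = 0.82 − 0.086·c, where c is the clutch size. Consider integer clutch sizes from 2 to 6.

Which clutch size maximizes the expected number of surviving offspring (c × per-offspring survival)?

Expected surviving offspring = c × s(c):
  c=2: 2 × 0.648 = 1.296
  c=3: 3 × 0.562 = 1.686
  c=4: 4 × 0.476 = 1.904
  c=5: 5 × 0.390 = 1.950
  c=6: 6 × 0.304 = 1.824
Maximum at c = 5 (1.950 surviving offspring).

5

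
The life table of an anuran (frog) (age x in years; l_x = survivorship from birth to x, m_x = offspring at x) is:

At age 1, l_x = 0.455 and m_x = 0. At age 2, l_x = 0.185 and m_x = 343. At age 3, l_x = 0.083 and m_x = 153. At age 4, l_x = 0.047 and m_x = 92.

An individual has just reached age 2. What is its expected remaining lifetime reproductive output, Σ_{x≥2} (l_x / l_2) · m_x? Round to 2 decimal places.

l_2 = 0.185. Conditional survival from age 2 to x is l_x / l_2.
  x=2: (0.185/0.185) × 343 = 343.0000
  x=3: (0.083/0.185) × 153 = 68.6432
  x=4: (0.047/0.185) × 92 = 23.3730
Sum = 343.0000 + 68.6432 + 23.3730 = 435.0162

435.02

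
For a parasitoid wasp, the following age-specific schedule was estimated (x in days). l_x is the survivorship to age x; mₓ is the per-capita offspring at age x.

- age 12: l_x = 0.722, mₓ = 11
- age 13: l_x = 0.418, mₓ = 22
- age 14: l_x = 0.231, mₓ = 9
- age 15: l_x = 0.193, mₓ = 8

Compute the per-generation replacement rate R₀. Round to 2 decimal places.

20.76

R₀ = Σ l_x mₓ:
  age 12: 0.722 × 11 = 7.9420
  age 13: 0.418 × 22 = 9.1960
  age 14: 0.231 × 9 = 2.0790
  age 15: 0.193 × 8 = 1.5440
R₀ = 7.9420 + 9.1960 + 2.0790 + 1.5440 = 20.7610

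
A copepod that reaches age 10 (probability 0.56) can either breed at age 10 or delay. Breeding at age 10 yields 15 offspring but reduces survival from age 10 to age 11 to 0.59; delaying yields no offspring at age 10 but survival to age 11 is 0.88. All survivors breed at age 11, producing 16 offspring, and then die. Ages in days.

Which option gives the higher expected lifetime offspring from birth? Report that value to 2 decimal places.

13.69

breed at age 10: R₀ = 0.56 × (15 + 0.59 × 16) = 0.56 × 24.4400 = 13.6864
delay to age 11: R₀ = 0.56 × (0.88 × 16) = 0.56 × 14.0800 = 7.8848
Higher: breed at age 10 (13.6864).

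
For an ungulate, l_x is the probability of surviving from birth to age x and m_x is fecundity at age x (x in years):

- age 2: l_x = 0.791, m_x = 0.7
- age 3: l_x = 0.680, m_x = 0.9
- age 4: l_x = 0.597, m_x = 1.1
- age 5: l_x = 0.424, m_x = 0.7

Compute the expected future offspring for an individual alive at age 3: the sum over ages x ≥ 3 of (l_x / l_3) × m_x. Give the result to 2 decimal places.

l_3 = 0.680. Conditional survival from age 3 to x is l_x / l_3.
  x=3: (0.680/0.680) × 0.9 = 0.9000
  x=4: (0.597/0.680) × 1.1 = 0.9657
  x=5: (0.424/0.680) × 0.7 = 0.4365
Sum = 0.9000 + 0.9657 + 0.4365 = 2.3022

2.30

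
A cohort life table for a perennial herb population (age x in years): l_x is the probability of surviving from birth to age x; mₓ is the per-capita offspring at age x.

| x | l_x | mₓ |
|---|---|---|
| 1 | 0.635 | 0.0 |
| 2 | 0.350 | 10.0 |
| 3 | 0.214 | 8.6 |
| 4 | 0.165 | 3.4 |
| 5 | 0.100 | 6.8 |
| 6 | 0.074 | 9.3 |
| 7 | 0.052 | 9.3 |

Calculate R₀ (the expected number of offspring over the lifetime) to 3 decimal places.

7.753

R₀ = Σ l_x mₓ:
  age 1: 0.635 × 0.0 = 0.0000
  age 2: 0.350 × 10.0 = 3.5000
  age 3: 0.214 × 8.6 = 1.8404
  age 4: 0.165 × 3.4 = 0.5610
  age 5: 0.100 × 6.8 = 0.6800
  age 6: 0.074 × 9.3 = 0.6882
  age 7: 0.052 × 9.3 = 0.4836
R₀ = 0.0000 + 3.5000 + 1.8404 + 0.5610 + 0.6800 + 0.6882 + 0.4836 = 7.7532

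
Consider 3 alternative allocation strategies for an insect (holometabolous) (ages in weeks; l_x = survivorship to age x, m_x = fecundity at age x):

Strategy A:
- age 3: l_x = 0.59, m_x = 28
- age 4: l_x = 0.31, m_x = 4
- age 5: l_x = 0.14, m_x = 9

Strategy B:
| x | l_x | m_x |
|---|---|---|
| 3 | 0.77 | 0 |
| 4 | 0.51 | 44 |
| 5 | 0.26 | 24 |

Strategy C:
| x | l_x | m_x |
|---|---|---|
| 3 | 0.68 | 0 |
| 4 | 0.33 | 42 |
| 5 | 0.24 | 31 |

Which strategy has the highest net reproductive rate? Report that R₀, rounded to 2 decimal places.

Strategy A: R₀ = 0.59×28 + 0.31×4 + 0.14×9 = 19.0200
Strategy B: R₀ = 0.77×0 + 0.51×44 + 0.26×24 = 28.6800
Strategy C: R₀ = 0.68×0 + 0.33×42 + 0.24×31 = 21.3000
Highest R₀: strategy B with 28.6800.

28.68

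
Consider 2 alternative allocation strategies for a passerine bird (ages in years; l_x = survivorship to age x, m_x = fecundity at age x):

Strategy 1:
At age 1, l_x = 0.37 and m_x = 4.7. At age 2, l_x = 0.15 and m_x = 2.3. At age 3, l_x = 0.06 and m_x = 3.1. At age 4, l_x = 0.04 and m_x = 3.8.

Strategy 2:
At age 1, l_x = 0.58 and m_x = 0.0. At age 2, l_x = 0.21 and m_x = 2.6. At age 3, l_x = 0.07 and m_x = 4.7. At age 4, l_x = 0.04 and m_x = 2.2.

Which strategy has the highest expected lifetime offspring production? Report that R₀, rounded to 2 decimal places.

Strategy 1: R₀ = 0.37×4.7 + 0.15×2.3 + 0.06×3.1 + 0.04×3.8 = 2.4220
Strategy 2: R₀ = 0.58×0.0 + 0.21×2.6 + 0.07×4.7 + 0.04×2.2 = 0.9630
Highest R₀: strategy 1 with 2.4220.

2.42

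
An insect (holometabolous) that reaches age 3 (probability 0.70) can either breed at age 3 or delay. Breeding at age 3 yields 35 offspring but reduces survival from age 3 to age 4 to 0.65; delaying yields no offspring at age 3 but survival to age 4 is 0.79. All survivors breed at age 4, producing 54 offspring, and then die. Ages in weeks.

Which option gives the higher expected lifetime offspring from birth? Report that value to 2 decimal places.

49.07

breed at age 3: R₀ = 0.70 × (35 + 0.65 × 54) = 0.70 × 70.1000 = 49.0700
delay to age 4: R₀ = 0.70 × (0.79 × 54) = 0.70 × 42.6600 = 29.8620
Higher: breed at age 3 (49.0700).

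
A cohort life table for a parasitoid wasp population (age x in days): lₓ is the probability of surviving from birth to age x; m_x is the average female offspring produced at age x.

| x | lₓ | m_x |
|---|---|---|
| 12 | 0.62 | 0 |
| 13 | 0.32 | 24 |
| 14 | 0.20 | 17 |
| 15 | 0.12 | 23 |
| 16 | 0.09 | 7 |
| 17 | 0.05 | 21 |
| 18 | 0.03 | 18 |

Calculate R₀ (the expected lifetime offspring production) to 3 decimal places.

16.060

R₀ = Σ lₓ m_x:
  age 12: 0.62 × 0 = 0.0000
  age 13: 0.32 × 24 = 7.6800
  age 14: 0.20 × 17 = 3.4000
  age 15: 0.12 × 23 = 2.7600
  age 16: 0.09 × 7 = 0.6300
  age 17: 0.05 × 21 = 1.0500
  age 18: 0.03 × 18 = 0.5400
R₀ = 0.0000 + 7.6800 + 3.4000 + 2.7600 + 0.6300 + 1.0500 + 0.5400 = 16.0600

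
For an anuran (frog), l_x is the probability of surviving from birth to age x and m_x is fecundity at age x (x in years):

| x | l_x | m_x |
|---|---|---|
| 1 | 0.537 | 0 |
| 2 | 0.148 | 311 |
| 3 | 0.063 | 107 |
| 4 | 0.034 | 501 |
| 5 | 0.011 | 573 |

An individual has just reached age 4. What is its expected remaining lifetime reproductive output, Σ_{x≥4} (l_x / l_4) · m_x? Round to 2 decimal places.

l_4 = 0.034. Conditional survival from age 4 to x is l_x / l_4.
  x=4: (0.034/0.034) × 501 = 501.0000
  x=5: (0.011/0.034) × 573 = 185.3824
Sum = 501.0000 + 185.3824 = 686.3824

686.38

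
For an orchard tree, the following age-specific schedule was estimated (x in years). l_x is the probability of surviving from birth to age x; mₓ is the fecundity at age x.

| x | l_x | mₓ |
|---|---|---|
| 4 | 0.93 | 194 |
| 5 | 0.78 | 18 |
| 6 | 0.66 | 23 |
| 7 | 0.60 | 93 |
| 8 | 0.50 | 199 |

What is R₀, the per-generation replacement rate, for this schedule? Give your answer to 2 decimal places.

364.94

R₀ = Σ l_x mₓ:
  age 4: 0.93 × 194 = 180.4200
  age 5: 0.78 × 18 = 14.0400
  age 6: 0.66 × 23 = 15.1800
  age 7: 0.60 × 93 = 55.8000
  age 8: 0.50 × 199 = 99.5000
R₀ = 180.4200 + 14.0400 + 15.1800 + 55.8000 + 99.5000 = 364.9400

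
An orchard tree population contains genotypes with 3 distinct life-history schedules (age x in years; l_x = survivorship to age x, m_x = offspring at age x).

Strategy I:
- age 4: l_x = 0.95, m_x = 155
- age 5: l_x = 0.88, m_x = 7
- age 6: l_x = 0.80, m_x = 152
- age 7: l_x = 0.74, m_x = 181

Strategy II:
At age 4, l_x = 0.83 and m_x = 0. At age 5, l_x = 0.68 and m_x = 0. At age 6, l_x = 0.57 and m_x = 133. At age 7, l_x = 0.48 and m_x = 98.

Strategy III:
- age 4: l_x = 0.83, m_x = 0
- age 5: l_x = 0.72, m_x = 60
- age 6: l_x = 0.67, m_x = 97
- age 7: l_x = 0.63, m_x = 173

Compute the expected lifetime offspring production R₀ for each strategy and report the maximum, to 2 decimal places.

408.95

Strategy I: R₀ = 0.95×155 + 0.88×7 + 0.80×152 + 0.74×181 = 408.9500
Strategy II: R₀ = 0.83×0 + 0.68×0 + 0.57×133 + 0.48×98 = 122.8500
Strategy III: R₀ = 0.83×0 + 0.72×60 + 0.67×97 + 0.63×173 = 217.1800
Highest R₀: strategy I with 408.9500.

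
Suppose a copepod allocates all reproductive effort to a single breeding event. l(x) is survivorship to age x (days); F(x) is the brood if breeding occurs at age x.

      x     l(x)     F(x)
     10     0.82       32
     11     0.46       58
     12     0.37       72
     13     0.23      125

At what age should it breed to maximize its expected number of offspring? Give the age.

Expected offspring if breeding at age x = l(x) × F(x):
  age 10: 0.82 × 32 = 26.240
  age 11: 0.46 × 58 = 26.680
  age 12: 0.37 × 72 = 26.640
  age 13: 0.23 × 125 = 28.750
Maximum at age 13 (28.750).

13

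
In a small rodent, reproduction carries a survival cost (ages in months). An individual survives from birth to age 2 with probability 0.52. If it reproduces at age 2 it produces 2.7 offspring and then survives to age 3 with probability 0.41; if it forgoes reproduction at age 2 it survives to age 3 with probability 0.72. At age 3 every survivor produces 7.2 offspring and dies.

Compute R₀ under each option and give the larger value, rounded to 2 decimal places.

breed at age 2: R₀ = 0.52 × (2.7 + 0.41 × 7.2) = 0.52 × 5.6520 = 2.9390
delay to age 3: R₀ = 0.52 × (0.72 × 7.2) = 0.52 × 5.1840 = 2.6957
Higher: breed at age 2 (2.9390).

2.94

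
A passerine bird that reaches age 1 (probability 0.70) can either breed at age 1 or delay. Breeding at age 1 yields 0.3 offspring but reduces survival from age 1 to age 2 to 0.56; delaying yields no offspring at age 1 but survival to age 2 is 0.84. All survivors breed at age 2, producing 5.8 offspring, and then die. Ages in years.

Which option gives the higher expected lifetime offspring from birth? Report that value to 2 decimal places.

breed at age 1: R₀ = 0.70 × (0.3 + 0.56 × 5.8) = 0.70 × 3.5480 = 2.4836
delay to age 2: R₀ = 0.70 × (0.84 × 5.8) = 0.70 × 4.8720 = 3.4104
Higher: delay to age 2 (3.4104).

3.41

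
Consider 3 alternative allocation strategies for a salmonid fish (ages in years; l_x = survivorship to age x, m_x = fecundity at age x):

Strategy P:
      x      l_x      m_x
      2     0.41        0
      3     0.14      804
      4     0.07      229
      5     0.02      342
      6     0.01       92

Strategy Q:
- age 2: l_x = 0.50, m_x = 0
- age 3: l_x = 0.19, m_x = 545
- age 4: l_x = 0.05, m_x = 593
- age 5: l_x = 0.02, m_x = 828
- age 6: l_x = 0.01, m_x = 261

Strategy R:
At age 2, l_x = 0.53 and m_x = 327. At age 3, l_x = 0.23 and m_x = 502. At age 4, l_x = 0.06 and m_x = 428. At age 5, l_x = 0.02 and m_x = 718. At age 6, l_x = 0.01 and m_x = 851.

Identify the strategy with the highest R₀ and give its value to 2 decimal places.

Strategy P: R₀ = 0.41×0 + 0.14×804 + 0.07×229 + 0.02×342 + 0.01×92 = 136.3500
Strategy Q: R₀ = 0.50×0 + 0.19×545 + 0.05×593 + 0.02×828 + 0.01×261 = 152.3700
Strategy R: R₀ = 0.53×327 + 0.23×502 + 0.06×428 + 0.02×718 + 0.01×851 = 337.3200
Highest R₀: strategy R with 337.3200.

337.32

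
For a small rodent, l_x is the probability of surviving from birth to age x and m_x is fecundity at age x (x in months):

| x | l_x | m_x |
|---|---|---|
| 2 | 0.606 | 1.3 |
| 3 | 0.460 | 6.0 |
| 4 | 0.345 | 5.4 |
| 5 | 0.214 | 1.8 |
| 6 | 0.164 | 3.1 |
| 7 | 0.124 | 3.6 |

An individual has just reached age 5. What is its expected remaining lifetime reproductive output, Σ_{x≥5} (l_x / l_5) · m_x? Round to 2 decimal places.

l_5 = 0.214. Conditional survival from age 5 to x is l_x / l_5.
  x=5: (0.214/0.214) × 1.8 = 1.8000
  x=6: (0.164/0.214) × 3.1 = 2.3757
  x=7: (0.124/0.214) × 3.6 = 2.0860
Sum = 1.8000 + 2.3757 + 2.0860 = 6.2617

6.26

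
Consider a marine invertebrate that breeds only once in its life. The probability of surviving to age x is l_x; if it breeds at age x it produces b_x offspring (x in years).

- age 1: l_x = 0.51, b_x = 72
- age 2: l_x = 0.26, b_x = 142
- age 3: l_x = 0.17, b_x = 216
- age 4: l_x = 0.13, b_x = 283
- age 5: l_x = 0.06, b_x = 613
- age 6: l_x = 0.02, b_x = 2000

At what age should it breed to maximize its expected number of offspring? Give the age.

6

Expected offspring if breeding at age x = l_x × b_x:
  age 1: 0.51 × 72 = 36.720
  age 2: 0.26 × 142 = 36.920
  age 3: 0.17 × 216 = 36.720
  age 4: 0.13 × 283 = 36.790
  age 5: 0.06 × 613 = 36.780
  age 6: 0.02 × 2000 = 40.000
Maximum at age 6 (40.000).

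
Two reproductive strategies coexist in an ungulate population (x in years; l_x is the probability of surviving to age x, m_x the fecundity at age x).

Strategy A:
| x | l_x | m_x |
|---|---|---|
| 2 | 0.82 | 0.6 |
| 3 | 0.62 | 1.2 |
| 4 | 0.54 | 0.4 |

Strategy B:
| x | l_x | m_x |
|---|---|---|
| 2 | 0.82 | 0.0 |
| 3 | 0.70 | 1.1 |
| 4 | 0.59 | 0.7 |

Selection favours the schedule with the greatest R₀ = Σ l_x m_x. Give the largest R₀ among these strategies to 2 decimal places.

1.45

Strategy A: R₀ = 0.82×0.6 + 0.62×1.2 + 0.54×0.4 = 1.4520
Strategy B: R₀ = 0.82×0.0 + 0.70×1.1 + 0.59×0.7 = 1.1830
Highest R₀: strategy A with 1.4520.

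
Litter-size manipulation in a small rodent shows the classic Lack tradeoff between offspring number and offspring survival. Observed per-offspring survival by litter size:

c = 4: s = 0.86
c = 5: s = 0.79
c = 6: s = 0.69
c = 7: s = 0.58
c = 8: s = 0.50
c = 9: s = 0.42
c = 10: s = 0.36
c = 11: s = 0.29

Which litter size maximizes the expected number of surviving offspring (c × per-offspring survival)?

6

Expected surviving offspring = c × s(c):
  c=4: 4 × 0.86 = 3.440
  c=5: 5 × 0.79 = 3.950
  c=6: 6 × 0.69 = 4.140
  c=7: 7 × 0.58 = 4.060
  c=8: 8 × 0.50 = 4.000
  c=9: 9 × 0.42 = 3.780
  c=10: 10 × 0.36 = 3.600
  c=11: 11 × 0.29 = 3.190
Maximum at c = 6 (4.140 surviving offspring).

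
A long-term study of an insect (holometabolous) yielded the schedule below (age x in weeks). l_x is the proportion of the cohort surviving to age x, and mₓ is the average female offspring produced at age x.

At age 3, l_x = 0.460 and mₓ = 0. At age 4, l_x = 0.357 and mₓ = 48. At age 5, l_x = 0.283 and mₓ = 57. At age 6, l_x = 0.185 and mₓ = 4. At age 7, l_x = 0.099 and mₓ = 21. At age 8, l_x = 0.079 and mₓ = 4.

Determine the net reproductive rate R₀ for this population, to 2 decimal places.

R₀ = Σ l_x mₓ:
  age 3: 0.460 × 0 = 0.0000
  age 4: 0.357 × 48 = 17.1360
  age 5: 0.283 × 57 = 16.1310
  age 6: 0.185 × 4 = 0.7400
  age 7: 0.099 × 21 = 2.0790
  age 8: 0.079 × 4 = 0.3160
R₀ = 0.0000 + 17.1360 + 16.1310 + 0.7400 + 2.0790 + 0.3160 = 36.4020

36.40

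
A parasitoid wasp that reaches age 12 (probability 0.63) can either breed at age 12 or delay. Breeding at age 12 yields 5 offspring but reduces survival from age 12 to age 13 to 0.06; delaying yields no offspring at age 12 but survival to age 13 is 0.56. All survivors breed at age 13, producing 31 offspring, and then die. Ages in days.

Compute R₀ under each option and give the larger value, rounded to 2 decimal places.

breed at age 12: R₀ = 0.63 × (5 + 0.06 × 31) = 0.63 × 6.8600 = 4.3218
delay to age 13: R₀ = 0.63 × (0.56 × 31) = 0.63 × 17.3600 = 10.9368
Higher: delay to age 13 (10.9368).

10.94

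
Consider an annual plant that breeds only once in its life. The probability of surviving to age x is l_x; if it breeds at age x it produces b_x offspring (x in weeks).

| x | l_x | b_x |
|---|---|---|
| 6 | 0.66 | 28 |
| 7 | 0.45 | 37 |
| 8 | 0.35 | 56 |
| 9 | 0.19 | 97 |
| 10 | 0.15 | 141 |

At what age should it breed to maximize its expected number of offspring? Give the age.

10

Expected offspring if breeding at age x = l_x × b_x:
  age 6: 0.66 × 28 = 18.480
  age 7: 0.45 × 37 = 16.650
  age 8: 0.35 × 56 = 19.600
  age 9: 0.19 × 97 = 18.430
  age 10: 0.15 × 141 = 21.150
Maximum at age 10 (21.150).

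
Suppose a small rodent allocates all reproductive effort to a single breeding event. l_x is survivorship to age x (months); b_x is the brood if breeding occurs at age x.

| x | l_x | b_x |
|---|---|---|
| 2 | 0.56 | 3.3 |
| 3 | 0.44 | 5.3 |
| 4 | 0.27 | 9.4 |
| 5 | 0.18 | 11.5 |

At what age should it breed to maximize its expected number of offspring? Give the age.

4

Expected offspring if breeding at age x = l_x × b_x:
  age 2: 0.56 × 3.3 = 1.848
  age 3: 0.44 × 5.3 = 2.332
  age 4: 0.27 × 9.4 = 2.538
  age 5: 0.18 × 11.5 = 2.070
Maximum at age 4 (2.538).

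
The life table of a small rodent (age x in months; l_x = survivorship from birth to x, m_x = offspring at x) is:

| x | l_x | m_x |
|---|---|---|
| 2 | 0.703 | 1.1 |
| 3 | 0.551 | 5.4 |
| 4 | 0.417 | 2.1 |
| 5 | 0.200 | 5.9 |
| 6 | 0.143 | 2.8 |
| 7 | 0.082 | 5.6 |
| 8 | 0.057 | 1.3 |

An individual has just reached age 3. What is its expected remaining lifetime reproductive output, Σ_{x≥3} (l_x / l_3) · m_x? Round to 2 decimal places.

l_3 = 0.551. Conditional survival from age 3 to x is l_x / l_3.
  x=3: (0.551/0.551) × 5.4 = 5.4000
  x=4: (0.417/0.551) × 2.1 = 1.5893
  x=5: (0.200/0.551) × 5.9 = 2.1416
  x=6: (0.143/0.551) × 2.8 = 0.7267
  x=7: (0.082/0.551) × 5.6 = 0.8334
  x=8: (0.057/0.551) × 1.3 = 0.1345
Sum = 5.4000 + 1.5893 + 2.1416 + 0.7267 + 0.8334 + 0.1345 = 10.8254

10.83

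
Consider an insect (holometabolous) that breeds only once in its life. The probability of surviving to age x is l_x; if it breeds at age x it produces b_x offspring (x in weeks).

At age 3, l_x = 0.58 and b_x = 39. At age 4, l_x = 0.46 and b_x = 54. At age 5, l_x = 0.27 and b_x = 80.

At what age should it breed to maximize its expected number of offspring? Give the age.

Expected offspring if breeding at age x = l_x × b_x:
  age 3: 0.58 × 39 = 22.620
  age 4: 0.46 × 54 = 24.840
  age 5: 0.27 × 80 = 21.600
Maximum at age 4 (24.840).

4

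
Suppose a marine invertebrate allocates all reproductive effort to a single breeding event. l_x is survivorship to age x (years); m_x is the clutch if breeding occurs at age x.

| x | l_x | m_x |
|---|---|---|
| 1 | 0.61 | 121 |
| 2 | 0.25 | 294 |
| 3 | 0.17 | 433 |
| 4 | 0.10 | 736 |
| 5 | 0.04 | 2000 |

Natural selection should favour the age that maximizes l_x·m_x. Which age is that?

5

Expected offspring if breeding at age x = l_x × m_x:
  age 1: 0.61 × 121 = 73.810
  age 2: 0.25 × 294 = 73.500
  age 3: 0.17 × 433 = 73.610
  age 4: 0.10 × 736 = 73.600
  age 5: 0.04 × 2000 = 80.000
Maximum at age 5 (80.000).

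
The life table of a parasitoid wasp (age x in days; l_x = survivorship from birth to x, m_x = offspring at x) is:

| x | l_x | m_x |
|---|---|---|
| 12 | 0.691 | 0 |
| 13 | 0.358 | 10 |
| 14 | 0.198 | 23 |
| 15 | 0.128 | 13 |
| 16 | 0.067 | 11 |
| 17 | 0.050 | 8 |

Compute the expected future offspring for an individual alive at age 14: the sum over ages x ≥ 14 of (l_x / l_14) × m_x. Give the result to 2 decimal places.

l_14 = 0.198. Conditional survival from age 14 to x is l_x / l_14.
  x=14: (0.198/0.198) × 23 = 23.0000
  x=15: (0.128/0.198) × 13 = 8.4040
  x=16: (0.067/0.198) × 11 = 3.7222
  x=17: (0.050/0.198) × 8 = 2.0202
Sum = 23.0000 + 8.4040 + 3.7222 + 2.0202 = 37.1465

37.15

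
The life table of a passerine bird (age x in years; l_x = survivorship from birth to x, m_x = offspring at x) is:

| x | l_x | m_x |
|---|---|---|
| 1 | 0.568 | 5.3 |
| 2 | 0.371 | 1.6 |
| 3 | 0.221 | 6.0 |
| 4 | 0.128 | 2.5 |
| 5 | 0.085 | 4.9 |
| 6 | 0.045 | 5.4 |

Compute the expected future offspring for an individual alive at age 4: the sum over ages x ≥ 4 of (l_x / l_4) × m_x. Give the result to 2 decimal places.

7.65

l_4 = 0.128. Conditional survival from age 4 to x is l_x / l_4.
  x=4: (0.128/0.128) × 2.5 = 2.5000
  x=5: (0.085/0.128) × 4.9 = 3.2539
  x=6: (0.045/0.128) × 5.4 = 1.8984
Sum = 2.5000 + 3.2539 + 1.8984 = 7.6523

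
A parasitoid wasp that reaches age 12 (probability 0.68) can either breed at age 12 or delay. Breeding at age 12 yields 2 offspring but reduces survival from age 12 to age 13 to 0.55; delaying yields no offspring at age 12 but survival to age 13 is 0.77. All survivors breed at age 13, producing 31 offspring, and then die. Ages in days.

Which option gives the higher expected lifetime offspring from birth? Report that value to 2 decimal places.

breed at age 12: R₀ = 0.68 × (2 + 0.55 × 31) = 0.68 × 19.0500 = 12.9540
delay to age 13: R₀ = 0.68 × (0.77 × 31) = 0.68 × 23.8700 = 16.2316
Higher: delay to age 13 (16.2316).

16.23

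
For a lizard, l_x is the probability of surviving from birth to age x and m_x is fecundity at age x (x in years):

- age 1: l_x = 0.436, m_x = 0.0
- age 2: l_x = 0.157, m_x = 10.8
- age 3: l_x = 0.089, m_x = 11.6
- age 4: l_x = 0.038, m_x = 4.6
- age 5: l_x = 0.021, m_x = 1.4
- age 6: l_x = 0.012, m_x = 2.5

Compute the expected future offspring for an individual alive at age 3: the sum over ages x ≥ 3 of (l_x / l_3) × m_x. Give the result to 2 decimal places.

14.23

l_3 = 0.089. Conditional survival from age 3 to x is l_x / l_3.
  x=3: (0.089/0.089) × 11.6 = 11.6000
  x=4: (0.038/0.089) × 4.6 = 1.9640
  x=5: (0.021/0.089) × 1.4 = 0.3303
  x=6: (0.012/0.089) × 2.5 = 0.3371
Sum = 11.6000 + 1.9640 + 0.3303 + 0.3371 = 14.2315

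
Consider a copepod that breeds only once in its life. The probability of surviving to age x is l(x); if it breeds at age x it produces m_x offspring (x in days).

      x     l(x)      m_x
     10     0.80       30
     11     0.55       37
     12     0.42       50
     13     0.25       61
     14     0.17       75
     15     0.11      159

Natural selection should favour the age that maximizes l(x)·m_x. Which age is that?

Expected offspring if breeding at age x = l(x) × m_x:
  age 10: 0.80 × 30 = 24.000
  age 11: 0.55 × 37 = 20.350
  age 12: 0.42 × 50 = 21.000
  age 13: 0.25 × 61 = 15.250
  age 14: 0.17 × 75 = 12.750
  age 15: 0.11 × 159 = 17.490
Maximum at age 10 (24.000).

10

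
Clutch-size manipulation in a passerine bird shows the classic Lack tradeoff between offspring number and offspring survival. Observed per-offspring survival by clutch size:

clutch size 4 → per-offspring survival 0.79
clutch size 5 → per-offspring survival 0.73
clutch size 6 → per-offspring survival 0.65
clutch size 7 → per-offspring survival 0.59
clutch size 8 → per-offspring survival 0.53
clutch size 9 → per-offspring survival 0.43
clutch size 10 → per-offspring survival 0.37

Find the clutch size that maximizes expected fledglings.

8

Expected fledglings = c × s(c):
  c=4: 4 × 0.79 = 3.160
  c=5: 5 × 0.73 = 3.650
  c=6: 6 × 0.65 = 3.900
  c=7: 7 × 0.59 = 4.130
  c=8: 8 × 0.53 = 4.240
  c=9: 9 × 0.43 = 3.870
  c=10: 10 × 0.37 = 3.700
Maximum at c = 8 (4.240 fledglings).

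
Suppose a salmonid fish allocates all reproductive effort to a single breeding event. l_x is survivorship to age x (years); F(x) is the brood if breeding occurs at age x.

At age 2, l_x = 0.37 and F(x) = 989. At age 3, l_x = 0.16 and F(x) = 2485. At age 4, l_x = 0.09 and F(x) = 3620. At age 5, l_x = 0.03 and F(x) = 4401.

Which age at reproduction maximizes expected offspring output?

3

Expected offspring if breeding at age x = l_x × F(x):
  age 2: 0.37 × 989 = 365.930
  age 3: 0.16 × 2485 = 397.600
  age 4: 0.09 × 3620 = 325.800
  age 5: 0.03 × 4401 = 132.030
Maximum at age 3 (397.600).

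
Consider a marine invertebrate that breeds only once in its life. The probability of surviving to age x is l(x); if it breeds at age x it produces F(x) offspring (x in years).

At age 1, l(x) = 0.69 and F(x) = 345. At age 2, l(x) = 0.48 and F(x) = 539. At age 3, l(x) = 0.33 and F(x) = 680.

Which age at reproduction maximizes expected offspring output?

2

Expected offspring if breeding at age x = l(x) × F(x):
  age 1: 0.69 × 345 = 238.050
  age 2: 0.48 × 539 = 258.720
  age 3: 0.33 × 680 = 224.400
Maximum at age 2 (258.720).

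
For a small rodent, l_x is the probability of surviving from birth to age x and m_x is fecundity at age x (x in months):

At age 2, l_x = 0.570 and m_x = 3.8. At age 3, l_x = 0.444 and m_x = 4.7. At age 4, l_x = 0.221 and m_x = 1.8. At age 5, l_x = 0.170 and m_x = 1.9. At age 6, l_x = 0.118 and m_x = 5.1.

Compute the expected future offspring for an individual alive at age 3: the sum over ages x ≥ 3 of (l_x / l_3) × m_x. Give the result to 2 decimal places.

7.68

l_3 = 0.444. Conditional survival from age 3 to x is l_x / l_3.
  x=3: (0.444/0.444) × 4.7 = 4.7000
  x=4: (0.221/0.444) × 1.8 = 0.8959
  x=5: (0.170/0.444) × 1.9 = 0.7275
  x=6: (0.118/0.444) × 5.1 = 1.3554
Sum = 4.7000 + 0.8959 + 0.7275 + 1.3554 = 7.6788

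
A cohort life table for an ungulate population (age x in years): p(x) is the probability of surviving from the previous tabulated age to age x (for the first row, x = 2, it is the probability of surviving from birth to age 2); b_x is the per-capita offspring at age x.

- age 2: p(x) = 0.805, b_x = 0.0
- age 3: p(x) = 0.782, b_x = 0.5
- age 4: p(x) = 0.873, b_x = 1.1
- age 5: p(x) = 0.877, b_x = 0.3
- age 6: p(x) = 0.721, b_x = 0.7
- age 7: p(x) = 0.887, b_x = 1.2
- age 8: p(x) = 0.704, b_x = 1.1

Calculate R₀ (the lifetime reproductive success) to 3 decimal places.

1.916

Survivorship from birth: l_x = p_2·p_3·…·p_x.
  l_2 = 0.80500
  l_3 = 0.62951
  l_4 = 0.54956
  l_5 = 0.48197
  l_6 = 0.34750
  l_7 = 0.30823
  l_8 = 0.21699
R₀ = Σ l_x b_x:
  age 2: 0.80500 × 0.0 = 0.0000
  age 3: 0.62951 × 0.5 = 0.3148
  age 4: 0.54956 × 1.1 = 0.6045
  age 5: 0.48197 × 0.3 = 0.1446
  age 6: 0.34750 × 0.7 = 0.2432
  age 7: 0.30823 × 1.2 = 0.3699
  age 8: 0.21699 × 1.1 = 0.2387
R₀ = 0.0000 + 0.3148 + 0.6045 + 0.1446 + 0.2432 + 0.3699 + 0.2387 = 1.9157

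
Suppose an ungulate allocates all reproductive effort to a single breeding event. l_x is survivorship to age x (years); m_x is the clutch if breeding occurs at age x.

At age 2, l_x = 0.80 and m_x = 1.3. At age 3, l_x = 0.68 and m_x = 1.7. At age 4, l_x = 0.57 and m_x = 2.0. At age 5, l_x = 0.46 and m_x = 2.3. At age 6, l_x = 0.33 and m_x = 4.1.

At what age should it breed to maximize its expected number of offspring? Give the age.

Expected offspring if breeding at age x = l_x × m_x:
  age 2: 0.80 × 1.3 = 1.040
  age 3: 0.68 × 1.7 = 1.156
  age 4: 0.57 × 2.0 = 1.140
  age 5: 0.46 × 2.3 = 1.058
  age 6: 0.33 × 4.1 = 1.353
Maximum at age 6 (1.353).

6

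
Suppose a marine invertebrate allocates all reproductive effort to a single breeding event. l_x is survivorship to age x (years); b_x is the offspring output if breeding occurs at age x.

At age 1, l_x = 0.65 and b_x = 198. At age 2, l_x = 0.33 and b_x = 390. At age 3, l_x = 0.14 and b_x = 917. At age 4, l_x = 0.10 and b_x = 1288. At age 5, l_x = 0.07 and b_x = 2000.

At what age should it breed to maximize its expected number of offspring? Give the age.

5

Expected offspring if breeding at age x = l_x × b_x:
  age 1: 0.65 × 198 = 128.700
  age 2: 0.33 × 390 = 128.700
  age 3: 0.14 × 917 = 128.380
  age 4: 0.10 × 1288 = 128.800
  age 5: 0.07 × 2000 = 140.000
Maximum at age 5 (140.000).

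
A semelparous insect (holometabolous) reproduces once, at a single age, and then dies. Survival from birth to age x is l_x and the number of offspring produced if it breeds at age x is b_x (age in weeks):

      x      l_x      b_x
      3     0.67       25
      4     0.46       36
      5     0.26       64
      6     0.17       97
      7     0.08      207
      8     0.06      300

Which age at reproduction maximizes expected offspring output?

Expected offspring if breeding at age x = l_x × b_x:
  age 3: 0.67 × 25 = 16.750
  age 4: 0.46 × 36 = 16.560
  age 5: 0.26 × 64 = 16.640
  age 6: 0.17 × 97 = 16.490
  age 7: 0.08 × 207 = 16.560
  age 8: 0.06 × 300 = 18.000
Maximum at age 8 (18.000).

8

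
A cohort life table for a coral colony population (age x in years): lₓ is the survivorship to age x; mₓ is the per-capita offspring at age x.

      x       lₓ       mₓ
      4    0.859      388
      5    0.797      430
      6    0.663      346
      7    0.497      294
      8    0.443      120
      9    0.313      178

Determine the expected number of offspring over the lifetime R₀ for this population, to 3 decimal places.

R₀ = Σ lₓ mₓ:
  age 4: 0.859 × 388 = 333.2920
  age 5: 0.797 × 430 = 342.7100
  age 6: 0.663 × 346 = 229.3980
  age 7: 0.497 × 294 = 146.1180
  age 8: 0.443 × 120 = 53.1600
  age 9: 0.313 × 178 = 55.7140
R₀ = 333.2920 + 342.7100 + 229.3980 + 146.1180 + 53.1600 + 55.7140 = 1160.3920

1160.392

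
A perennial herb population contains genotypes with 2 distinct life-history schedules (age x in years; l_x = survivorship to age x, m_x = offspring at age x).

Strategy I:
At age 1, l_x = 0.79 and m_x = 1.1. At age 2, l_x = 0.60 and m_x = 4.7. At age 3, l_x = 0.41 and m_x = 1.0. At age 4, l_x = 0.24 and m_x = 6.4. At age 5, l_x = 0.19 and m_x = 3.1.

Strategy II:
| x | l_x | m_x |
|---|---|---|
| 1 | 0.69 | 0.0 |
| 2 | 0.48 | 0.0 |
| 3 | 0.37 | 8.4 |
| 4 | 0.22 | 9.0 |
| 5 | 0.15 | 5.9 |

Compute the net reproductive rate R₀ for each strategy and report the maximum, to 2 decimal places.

6.22

Strategy I: R₀ = 0.79×1.1 + 0.60×4.7 + 0.41×1.0 + 0.24×6.4 + 0.19×3.1 = 6.2240
Strategy II: R₀ = 0.69×0.0 + 0.48×0.0 + 0.37×8.4 + 0.22×9.0 + 0.15×5.9 = 5.9730
Highest R₀: strategy I with 6.2240.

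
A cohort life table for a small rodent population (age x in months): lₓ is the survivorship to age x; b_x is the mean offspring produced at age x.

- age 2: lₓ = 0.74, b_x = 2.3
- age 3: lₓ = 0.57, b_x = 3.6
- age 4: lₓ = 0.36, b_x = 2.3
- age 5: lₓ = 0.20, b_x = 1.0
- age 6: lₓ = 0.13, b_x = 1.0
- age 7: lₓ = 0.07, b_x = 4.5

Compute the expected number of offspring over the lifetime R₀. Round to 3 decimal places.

R₀ = Σ lₓ b_x:
  age 2: 0.74 × 2.3 = 1.7020
  age 3: 0.57 × 3.6 = 2.0520
  age 4: 0.36 × 2.3 = 0.8280
  age 5: 0.20 × 1.0 = 0.2000
  age 6: 0.13 × 1.0 = 0.1300
  age 7: 0.07 × 4.5 = 0.3150
R₀ = 1.7020 + 2.0520 + 0.8280 + 0.2000 + 0.1300 + 0.3150 = 5.2270

5.227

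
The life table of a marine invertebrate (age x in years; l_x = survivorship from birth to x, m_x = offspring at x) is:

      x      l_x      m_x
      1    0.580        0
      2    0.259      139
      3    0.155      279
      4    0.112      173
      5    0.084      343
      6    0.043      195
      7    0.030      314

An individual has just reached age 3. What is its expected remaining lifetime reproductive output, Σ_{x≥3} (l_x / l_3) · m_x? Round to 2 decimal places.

704.76

l_3 = 0.155. Conditional survival from age 3 to x is l_x / l_3.
  x=3: (0.155/0.155) × 279 = 279.0000
  x=4: (0.112/0.155) × 173 = 125.0065
  x=5: (0.084/0.155) × 343 = 185.8839
  x=6: (0.043/0.155) × 195 = 54.0968
  x=7: (0.030/0.155) × 314 = 60.7742
Sum = 279.0000 + 125.0065 + 185.8839 + 54.0968 + 60.7742 = 704.7613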